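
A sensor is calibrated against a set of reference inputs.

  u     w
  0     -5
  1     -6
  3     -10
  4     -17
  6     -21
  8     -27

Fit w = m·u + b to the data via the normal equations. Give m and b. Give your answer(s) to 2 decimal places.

m = -2.88, b = -3.76

Compute the Gram sums: Σu·u = 126, Σu = 22, Σ1 = 6.
And Σu·w = -446, Σw = -86.
So MᵀM·[m, b]ᵀ = Mᵀw: [[126, 22]; [22, 6]]·[m, b]ᵀ = [-446, -86]ᵀ.
det = 126·6 − 22² = 272.
m = ((-446)·6 − 22·(-86))/272 = -49/17; b = (126·(-86) − 22·(-446))/272 = -64/17.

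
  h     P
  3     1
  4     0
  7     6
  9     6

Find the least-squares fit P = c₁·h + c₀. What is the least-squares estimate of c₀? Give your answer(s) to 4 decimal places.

c₀ = -2.8791

Normal-equation sums: Σh·h = 155, Σh = 23, Σ1 = 4.
Right-hand side: Σh·P = 99, ΣP = 13.
Δ = 155·4 − 23² = 91.
c₁ = (99·4 − 23·13)/91 = 97/91; c₀ = (155·13 − 23·99)/91 = -262/91.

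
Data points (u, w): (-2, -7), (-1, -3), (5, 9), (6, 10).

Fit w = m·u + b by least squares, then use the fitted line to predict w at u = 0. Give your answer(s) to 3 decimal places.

ŵ = -1.910

The normal equations are: 66·m + 8·b = 122;  8·m + 4·b = 9.
det = 66·4 − 8² = 200.
m = (122·4 − 8·9)/200 = 52/25; b = (66·9 − 8·122)/200 = -191/100.
At u = 0: ŵ = (52/25)·(0) + (-191/100)·(1) = -191/100.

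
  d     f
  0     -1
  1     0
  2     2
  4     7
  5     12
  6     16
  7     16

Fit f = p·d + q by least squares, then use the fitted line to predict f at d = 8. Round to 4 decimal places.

Compute the Gram sums: Σd·d = 131, Σd = 25, Σ1 = 7.
Moment sums: Σd·f = 300, Σf = 52.
So MᵀM·[p, q]ᵀ = Mᵀf: [[131, 25]; [25, 7]]·[p, q]ᵀ = [300, 52]ᵀ.
det = 131·7 − 25² = 292.
p = (300·7 − 25·52)/292 = 200/73; q = (131·52 − 25·300)/292 = -172/73.
At d = 8: f̂ = (200/73)·(8) + (-172/73)·(1) = 1428/73.

f̂ = 19.5616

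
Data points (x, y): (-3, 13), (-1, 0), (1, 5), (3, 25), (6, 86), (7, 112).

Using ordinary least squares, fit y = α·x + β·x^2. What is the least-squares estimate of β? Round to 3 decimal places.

β = 2.025

Setting ∂/∂α … = 0 gives: 105·α + 559·β = 1341;  559·α + 3861·β = 8931.
(Σx·x = 105, Σx·x^2 = 559, Σx^2·x^2 = 3861, Σx·y = 1341, Σx^2·y = 8931.)
Determinant 105·3861 − 559² = 92924.
α = (1341·3861 − 559·8931)/92924 = 3561/1787; β = (105·8931 − 559·1341)/92924 = 3618/1787.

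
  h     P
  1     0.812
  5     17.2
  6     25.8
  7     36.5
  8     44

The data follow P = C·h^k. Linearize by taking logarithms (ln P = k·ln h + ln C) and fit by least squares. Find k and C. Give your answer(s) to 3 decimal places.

k = 1.931, C = 0.806

Let Y = ln P. Fitting Y = k·ln h + ln C by least squares:
Σln h = 7.4265, Σ(ln h)² = 13.9113, Σln P = 13.2685, Σln h·ln P = 25.2716.
Equations: 13.9113·k + 7.4265·ln C = 25.2716;  7.4265·k + 5·ln C = 13.2685.
Slope k = (n·Σln h·ln P − Σln h·Σln P)/(n·Σ(ln h)² − (Σln h)²) = (5·25.2716 − 7.4265·13.2685)/14.4030 = 1.93145; ln C = (Σln P − k·Σln h)/n = -0.21510, so C = exp(-0.21510) = 0.80646.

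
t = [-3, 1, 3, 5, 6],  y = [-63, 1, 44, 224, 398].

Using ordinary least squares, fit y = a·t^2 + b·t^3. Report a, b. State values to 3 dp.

a = -1.045, b = 2.012

The normal system XᵀX·[a, b]ᵀ = Xᵀy is [[2084, 10902]; [10902, 63740]]·[a, b]ᵀ = [19758, 116858]ᵀ.
Δ = 2084·63740 − 10902² = 13980556.
a = (19758·63740 − 10902·116858)/13980556 = -3652749/3495139; b = (2084·116858 − 10902·19758)/13980556 = 7032589/3495139.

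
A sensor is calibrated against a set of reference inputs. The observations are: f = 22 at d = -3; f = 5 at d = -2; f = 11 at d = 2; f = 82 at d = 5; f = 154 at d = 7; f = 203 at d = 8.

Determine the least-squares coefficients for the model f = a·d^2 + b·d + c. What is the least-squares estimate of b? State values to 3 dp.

b = 1.282

MᵀM·[a, b, c]ᵀ = Mᵀf reads: 7235·a + 953·b + 155·c = 22850;  953·a + 155·b + 17·c = 3058;  155·a + 17·b + 6·c = 477.
(Σd^2·d^2 = 7235, Σd^2·d = 953, Σd^2 = 155, Σd·d = 155, Σd = 17, Σ1 = 6, Σd^2·f = 22850, Σd·f = 3058, Σf = 477.)
Inverting the 3×3 Gram matrix, [a, b, c]ᵀ = [371747/121704, 156055/121704, -15423/5071]ᵀ.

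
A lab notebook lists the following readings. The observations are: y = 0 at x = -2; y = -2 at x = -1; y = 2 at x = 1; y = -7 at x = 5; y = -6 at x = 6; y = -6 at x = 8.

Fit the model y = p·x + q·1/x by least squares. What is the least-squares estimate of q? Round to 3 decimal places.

AᵀA·[p, q]ᵀ = Aᵀy reads: 131·p + 6·q = -115;  6·p + (33601/14400)·q = 17/20.
Eliminating q: (33601/14400)·(row 1) − 6·(row 2) gives (3883331/14400)·p = (33601/14400)·(-115) − 6·(17/20) = -787511/2880, so p = -3937555/3883331.
Then q = ((17/20) − 6·(-3937555/3883331))/(33601/14400) = 11539440/3883331.

q = 2.972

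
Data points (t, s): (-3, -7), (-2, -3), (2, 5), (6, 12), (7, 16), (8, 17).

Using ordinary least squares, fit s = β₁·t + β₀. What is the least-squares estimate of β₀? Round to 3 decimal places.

β₀ = 0.318

The normal equations are: 166·β₁ + 18·β₀ = 357;  18·β₁ + 6·β₀ = 40.
(Σt·t = 166, Σt = 18, Σ1 = 6, Σt·s = 357, Σs = 40.)
Determinant 166·6 − 18² = 672.
β₁ = (357·6 − 18·40)/672 = 237/112; β₀ = (166·40 − 18·357)/672 = 107/336.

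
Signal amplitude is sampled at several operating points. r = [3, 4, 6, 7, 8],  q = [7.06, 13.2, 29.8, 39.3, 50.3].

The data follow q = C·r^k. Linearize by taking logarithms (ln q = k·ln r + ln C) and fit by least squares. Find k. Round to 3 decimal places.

k = 2.001

Let Y = ln q. Fitting Y = k·ln r + ln C by least squares:
AᵀA = [[14.4498, 8.3020]; [8.3020, 5]], rhs = [27.0974, 15.5184]ᵀ  (here Σln r = 8.3020, Σ(ln r)² = 14.4498, Σln q = 15.5184, Σln r·ln q = 27.0974).
Δ = 14.4498·5 − (8.3020)² = 3.3255; k = (27.0974·5 − 8.3020·15.5184)/3.3255 = 2.00057, ln C = (14.4498·15.5184 − 8.3020·27.0974)/3.3255 = -0.21807.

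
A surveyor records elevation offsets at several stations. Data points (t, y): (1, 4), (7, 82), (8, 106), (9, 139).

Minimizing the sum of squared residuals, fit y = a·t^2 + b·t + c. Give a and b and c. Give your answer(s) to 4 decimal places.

Sums needed: Σt^2·t^2 = 13059, Σt^2·t = 1585, Σt^2 = 195, Σt·t = 195, Σt = 25, Σ1 = 4.
And Σt^2·y = 22065, Σt·y = 2677, Σy = 331.
AᵀA·[a, b, c]ᵀ = Aᵀy becomes [[13059, 1585, 195]; [1585, 195, 25]; [195, 25, 4]]·[a, b, c]ᵀ = [22065, 2677, 331]ᵀ.
Inverting the 3×3 Gram matrix, [a, b, c]ᵀ = [2787/1412, -20889/7060, 1772/353]ᵀ.

a = 1.9738, b = -2.9588, c = 5.0198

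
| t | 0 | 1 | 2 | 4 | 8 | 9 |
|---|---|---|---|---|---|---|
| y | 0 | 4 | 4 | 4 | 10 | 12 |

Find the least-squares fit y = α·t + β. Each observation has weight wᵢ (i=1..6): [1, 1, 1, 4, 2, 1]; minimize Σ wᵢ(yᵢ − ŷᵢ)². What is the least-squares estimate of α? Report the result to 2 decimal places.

α = 1.16

Sums needed: Σwᵢ·t·t = 278, Σwᵢ·t = 44, Σwᵢ·1 = 10.
And Σwᵢ·t·y = 344, Σwᵢ·y = 56.
Eliminating β: 10·(row 1) − 44·(row 2) gives 844·α = 10·344 − 44·56 = 976, so α = 244/211.
Then β = (56 − 44·(244/211))/10 = 108/211.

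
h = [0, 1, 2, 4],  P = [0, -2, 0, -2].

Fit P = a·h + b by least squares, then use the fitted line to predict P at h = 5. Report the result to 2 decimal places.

P̂ = -2.11

Forming XᵀX = [[21, 7]; [7, 4]] and XᵀP = [-10, -4]ᵀ gives XᵀX·[a, b]ᵀ = XᵀP.
det = 21·4 − 7² = 35.
a = ((-10)·4 − 7·(-4))/35 = -12/35; b = (21·(-4) − 7·(-10))/35 = -2/5.
At h = 5: P̂ = (-12/35)·(5) + (-2/5)·(1) = -74/35.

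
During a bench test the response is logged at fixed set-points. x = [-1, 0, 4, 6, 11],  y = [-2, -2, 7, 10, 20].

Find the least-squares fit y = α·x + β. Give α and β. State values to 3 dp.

α = 1.894, β = -0.974

Compute the Gram sums: Σx·x = 174, Σx = 20, Σ1 = 5.
Right-hand side: Σx·y = 310, Σy = 33.
So AᵀA·[α, β]ᵀ = Aᵀy: [[174, 20]; [20, 5]]·[α, β]ᵀ = [310, 33]ᵀ.
Eliminating β: 5·(row 1) − 20·(row 2) gives 470·α = 5·310 − 20·33 = 890, so α = 89/47.
Then β = (33 − 20·(89/47))/5 = -229/235.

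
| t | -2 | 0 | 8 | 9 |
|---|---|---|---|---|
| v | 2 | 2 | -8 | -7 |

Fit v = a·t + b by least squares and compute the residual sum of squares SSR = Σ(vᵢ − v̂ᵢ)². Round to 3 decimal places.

MᵀM·[a, b]ᵀ = Mᵀv reads: 149·a + 15·b = -131;  15·a + 4·b = -11.
(Σt·t = 149, Σt = 15, Σ1 = 4, Σt·v = -131, Σv = -11.)
Eliminating b: 4·(row 1) − 15·(row 2) gives 371·a = 4·(-131) − 15·(-11) = -359, so a = -359/371.
Then b = ((-11) − 15·(-359/371))/4 = 326/371.
Residuals: -302/371, 416/371, -422/371, 44/53; SSR = 1448/371.

SSR = 3.903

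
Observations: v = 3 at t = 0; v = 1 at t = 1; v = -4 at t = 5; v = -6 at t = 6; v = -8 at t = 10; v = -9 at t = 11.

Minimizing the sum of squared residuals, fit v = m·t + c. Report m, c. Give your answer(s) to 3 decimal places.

The normal system XᵀX·[m, c]ᵀ = Xᵀv is [[283, 33]; [33, 6]]·[m, c]ᵀ = [-234, -23]ᵀ.
Δ = 283·6 − 33² = 609.
m = ((-234)·6 − 33·(-23))/609 = -215/203; c = (283·(-23) − 33·(-234))/609 = 1213/609.

m = -1.059, c = 1.992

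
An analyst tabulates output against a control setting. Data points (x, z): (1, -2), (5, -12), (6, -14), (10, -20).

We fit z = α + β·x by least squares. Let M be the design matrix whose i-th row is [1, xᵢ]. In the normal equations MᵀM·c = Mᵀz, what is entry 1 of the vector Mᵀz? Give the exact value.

Entry 1 ↔ basis 1, so (Mᵀz)_{1} = Σᵢ zᵢ = (1)·(-2) + (1)·(-12) + (1)·(-14) + (1)·(-20) = -48.

-48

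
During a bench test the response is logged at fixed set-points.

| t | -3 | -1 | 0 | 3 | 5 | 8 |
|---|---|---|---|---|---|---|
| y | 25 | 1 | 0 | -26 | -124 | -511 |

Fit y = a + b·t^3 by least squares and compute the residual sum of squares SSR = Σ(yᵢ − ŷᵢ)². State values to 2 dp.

SSR = 5.07

Entries of XᵀX: Σ1 = 6, Σt^3 = 636, Σt^3·t^3 = 279228.
Moment sums: Σy = -635, Σt^3·y = -278510.
Normal equations: [[6, 636]; [636, 279228]]·[a, b]ᵀ = [-635, -278510]ᵀ.
Δ = 6·279228 − 636² = 1270872.
a = ((-635)·279228 − 636·(-278510))/1270872 = -14785/105906; b = (6·(-278510) − 636·(-635))/1270872 = -17600/17651.
Residuals: -9935/5574, 15091/105906, 14785/105906, 112429/105906, 4339/5574, -35981/105906; SSR = 536419/105906.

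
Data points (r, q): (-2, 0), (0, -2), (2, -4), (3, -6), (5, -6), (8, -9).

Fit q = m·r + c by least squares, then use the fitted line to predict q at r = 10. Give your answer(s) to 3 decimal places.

Entries of XᵀX: Σr·r = 106, Σr = 16, Σ1 = 6.
Right-hand side: Σr·q = -128, Σq = -27.
So XᵀX·[m, c]ᵀ = Xᵀq: [[106, 16]; [16, 6]]·[m, c]ᵀ = [-128, -27]ᵀ.
Determinant 106·6 − 16² = 380.
m = ((-128)·6 − 16·(-27))/380 = -84/95; c = (106·(-27) − 16·(-128))/380 = -407/190.
At r = 10: q̂ = (-84/95)·(10) + (-407/190)·(1) = -2087/190.

q̂ = -10.984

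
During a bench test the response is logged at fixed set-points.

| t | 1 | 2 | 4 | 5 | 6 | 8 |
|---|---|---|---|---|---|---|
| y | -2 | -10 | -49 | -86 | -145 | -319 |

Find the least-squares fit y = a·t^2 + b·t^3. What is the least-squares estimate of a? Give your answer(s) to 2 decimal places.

a = -1.07

From the data, Σt^2·t^2 = 6290, Σt^2·t^3 = 44726, Σt^3·t^3 = 328586.
Right-hand side: Σt^2·y = -28612, Σt^3·y = -208616.
Normal equations: [[6290, 44726]; [44726, 328586]]·[a, b]ᵀ = [-28612, -208616]ᵀ.
Determinant 6290·328586 − 44726² = 66390864.
a = ((-28612)·328586 − 44726·(-208616))/66390864 = -466733/436782; b = (6290·(-208616) − 44726·(-28612))/66390864 = -4061791/8298858.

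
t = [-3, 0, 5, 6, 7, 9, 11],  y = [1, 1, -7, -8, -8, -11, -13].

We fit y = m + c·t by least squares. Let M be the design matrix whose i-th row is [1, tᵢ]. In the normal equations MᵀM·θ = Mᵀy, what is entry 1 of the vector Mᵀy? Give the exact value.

Entry 1 ↔ basis 1, so (Mᵀy)_{1} = Σᵢ yᵢ = (1)·(1) + (1)·(1) + (1)·(-7) + (1)·(-8) + (1)·(-8) + (1)·(-11) + (1)·(-13) = -45.

-45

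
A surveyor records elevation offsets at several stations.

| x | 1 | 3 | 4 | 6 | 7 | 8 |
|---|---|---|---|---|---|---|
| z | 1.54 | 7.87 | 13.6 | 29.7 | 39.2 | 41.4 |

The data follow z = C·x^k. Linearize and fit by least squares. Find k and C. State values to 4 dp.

k = 1.6399, C = 1.4606

With ln zᵢ as the transformed response and ln xᵢ as the regressor:
Sums: Σln x = 8.3020, Σ(ln x)² = 14.4498, Σln z = 15.8880, Σln x·ln z = 26.8422.
Normal system: [[14.4498, 8.3020]; [8.3020, 6]]·[k, ln C]ᵀ = [26.8422, 15.8880]ᵀ.
Solving (det = 17.7753): k = 1.63995, ln C = 0.37885, so C = exp(0.37885) = 1.46061.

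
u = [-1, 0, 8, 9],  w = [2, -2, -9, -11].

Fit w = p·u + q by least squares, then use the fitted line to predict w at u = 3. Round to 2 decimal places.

Normal-equation sums: Σu·u = 146, Σu = 16, Σ1 = 4.
Right-hand side: Σu·w = -173, Σw = -20.
AᵀA·[p, q]ᵀ = Aᵀw becomes [[146, 16]; [16, 4]]·[p, q]ᵀ = [-173, -20]ᵀ.
Δ = 146·4 − 16² = 328.
p = ((-173)·4 − 16·(-20))/328 = -93/82; q = (146·(-20) − 16·(-173))/328 = -19/41.
At u = 3: ŵ = (-93/82)·(3) + (-19/41)·(1) = -317/82.

ŵ = -3.87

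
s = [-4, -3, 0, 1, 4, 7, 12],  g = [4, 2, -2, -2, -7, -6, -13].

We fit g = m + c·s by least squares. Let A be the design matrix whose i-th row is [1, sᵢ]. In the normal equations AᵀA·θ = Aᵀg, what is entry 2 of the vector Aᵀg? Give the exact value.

Entry 2 ↔ basis s, so (Aᵀg)_{2} = Σᵢ (s)·gᵢ = (-4)·(4) + (-3)·(2) + (0)·(-2) + (1)·(-2) + (4)·(-7) + (7)·(-6) + (12)·(-13) = -250.

-250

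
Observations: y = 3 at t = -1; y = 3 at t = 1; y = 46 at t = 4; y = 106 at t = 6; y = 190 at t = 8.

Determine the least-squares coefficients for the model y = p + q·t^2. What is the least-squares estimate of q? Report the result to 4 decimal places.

q = 2.9684

Setting ∂/∂p … = 0 gives: 5·p + 118·q = 348;  118·p + 5650·q = 16718.
(Σ1 = 5, Σt^2 = 118, Σt^2·t^2 = 5650, Σy = 348, Σt^2·y = 16718.)
Eliminating q: 5650·(row 1) − 118·(row 2) gives 14326·p = 5650·348 − 118·16718 = -6524, so p = -3262/7163.
Then q = (16718 − 118·(-3262/7163))/5650 = 21263/7163.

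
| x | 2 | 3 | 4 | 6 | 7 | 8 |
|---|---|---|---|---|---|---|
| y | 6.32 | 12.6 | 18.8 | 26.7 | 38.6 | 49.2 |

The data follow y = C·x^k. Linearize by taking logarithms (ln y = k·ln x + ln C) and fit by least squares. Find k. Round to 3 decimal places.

k = 1.399

Let Y = ln y. Fitting Y = k·ln x + ln C by least squares:
Σln x = 8.9952, Σ(ln x)² = 14.9303, Σln y = 18.1451, Σln x·ln y = 29.2242.
Equations: 14.9303·k + 8.9952·ln C = 29.2242;  8.9952·k + 6·ln C = 18.1451.
Δ = 14.9303·6 − (8.9952)² = 8.6686; k = (29.2242·6 − 8.9952·18.1451)/8.6686 = 1.39900, ln C = (14.9303·18.1451 − 8.9952·29.2242)/8.6686 = 0.92681.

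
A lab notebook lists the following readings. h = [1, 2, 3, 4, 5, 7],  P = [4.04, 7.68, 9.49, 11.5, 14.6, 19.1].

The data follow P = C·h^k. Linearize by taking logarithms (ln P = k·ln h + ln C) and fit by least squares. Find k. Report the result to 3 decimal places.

With ln Pᵢ as the transformed response and ln hᵢ as the regressor:
Σln h = 6.7334, Σ(ln h)² = 9.9861, Σln P = 13.7582, Σln h·ln P = 17.3258.
Equations: 9.9861·k + 6.7334·ln C = 17.3258;  6.7334·k + 6·ln C = 13.7582.
Δ = 9.9861·6 − (6.7334)² = 14.5777; k = (17.3258·6 − 6.7334·13.7582)/14.5777 = 0.77622, ln C = (9.9861·13.7582 − 6.7334·17.3258)/14.5777 = 1.42193.

k = 0.776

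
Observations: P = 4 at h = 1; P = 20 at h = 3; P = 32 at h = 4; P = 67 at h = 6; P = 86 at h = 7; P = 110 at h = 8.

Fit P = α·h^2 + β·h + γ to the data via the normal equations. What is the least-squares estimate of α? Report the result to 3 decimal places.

Sums needed: Σh^2·h^2 = 8131, Σh^2·h = 1163, Σh^2 = 175, Σh·h = 175, Σh = 29, Σ1 = 6.
And Σh^2·P = 14362, Σh·P = 2076, ΣP = 319.
Inverting the 3×3 Gram matrix, [α, β, γ]ᵀ = [461/330, 863/330, -12/55]ᵀ.

α = 1.397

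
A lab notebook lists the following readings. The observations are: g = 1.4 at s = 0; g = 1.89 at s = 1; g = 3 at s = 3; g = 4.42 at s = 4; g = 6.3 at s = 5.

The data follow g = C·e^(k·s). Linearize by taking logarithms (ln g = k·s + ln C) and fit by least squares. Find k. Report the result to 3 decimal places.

With ln gᵢ as the transformed response and sᵢ as the regressor:
Σs = 13.0000, Σ(s)² = 51.0000, Σln g = 5.3984, Σs·ln g = 19.0797.
Equations: 51.0000·k + 13.0000·ln C = 19.0797;  13.0000·k + 5·ln C = 5.3984.
Solving (det = 86.0000): k = 0.29326, ln C = 0.31720.

k = 0.293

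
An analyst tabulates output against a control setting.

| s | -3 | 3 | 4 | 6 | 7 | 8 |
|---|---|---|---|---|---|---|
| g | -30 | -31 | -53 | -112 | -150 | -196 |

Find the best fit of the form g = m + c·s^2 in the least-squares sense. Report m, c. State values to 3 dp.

m = -3.967, c = -2.996

Normal-equation sums: Σ1 = 6, Σs^2 = 183, Σs^2·s^2 = 8211.
For Xᵀg: Σg = -572, Σs^2·g = -25323.
XᵀX·[m, c]ᵀ = Xᵀg becomes [[6, 183]; [183, 8211]]·[m, c]ᵀ = [-572, -25323]ᵀ.
Determinant 6·8211 − 183² = 15777.
m = ((-572)·8211 − 183·(-25323))/15777 = -20861/5259; c = (6·(-25323) − 183·(-572))/15777 = -15754/5259.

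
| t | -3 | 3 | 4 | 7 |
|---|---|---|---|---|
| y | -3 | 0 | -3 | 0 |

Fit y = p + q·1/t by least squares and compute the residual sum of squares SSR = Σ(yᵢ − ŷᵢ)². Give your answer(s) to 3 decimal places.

SSR = 6.357

Normal-equation sums: Σ1 = 4, Σ1/t = 11/28, Σ1/t·1/t = 2153/7056.
Right-hand side: Σy = -6, Σ1/t·y = 1/4.
Normal equations: [[4, 11/28]; [11/28, 2153/7056]]·[p, q]ᵀ = [-6, 1/4]ᵀ.
Eliminating q: (2153/7056)·(row 1) − (11/28)·(row 2) gives (7523/7056)·p = (2153/7056)·(-6) − (11/28)·(1/4) = -4537/2352, so p = -13611/7523.
Then q = ((1/4) − (11/28)·(-13611/7523))/(2153/7056) = 23688/7523.
Residuals: -1062/7523, 5715/7523, -14880/7523, 10227/7523; SSR = 47826/7523.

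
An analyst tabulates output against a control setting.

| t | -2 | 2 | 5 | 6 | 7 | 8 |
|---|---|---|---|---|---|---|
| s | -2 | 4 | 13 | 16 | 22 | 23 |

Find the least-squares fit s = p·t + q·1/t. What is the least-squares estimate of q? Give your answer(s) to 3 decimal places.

q = -6.309

XᵀX·[p, q]ᵀ = Xᵀs reads: 182·p + 6·q = 511;  6·p + (426049/705600)·q = 11999/840.
Δ = 182·(426049/705600) − 6² = 3724237/50400.
p = (511·(426049/705600) − 6·(11999/840))/(3724237/50400) = 2042027/677134; q = (182·(11999/840) − 6·511)/(3724237/50400) = -2136120/338567.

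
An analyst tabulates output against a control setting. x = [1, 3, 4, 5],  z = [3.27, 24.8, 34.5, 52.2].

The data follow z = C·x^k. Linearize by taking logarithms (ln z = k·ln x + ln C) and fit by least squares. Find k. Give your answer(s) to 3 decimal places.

Let Y = ln z. Fitting Y = k·ln x + ln C by least squares:
AᵀA = [[5.7191, 4.0943]; [4.0943, 4]], rhs = [14.8017, 11.8917]ᵀ  (here Σln x = 4.0943, Σ(ln x)² = 5.7191, Σln z = 11.8917, Σln x·ln z = 14.8017).
Δ = 5.7191·4 − (4.0943)² = 6.1125; k = (14.8017·4 − 4.0943·11.8917)/6.1125 = 1.72078, ln C = (5.7191·11.8917 − 4.0943·14.8017)/6.1125 = 1.21155.

k = 1.721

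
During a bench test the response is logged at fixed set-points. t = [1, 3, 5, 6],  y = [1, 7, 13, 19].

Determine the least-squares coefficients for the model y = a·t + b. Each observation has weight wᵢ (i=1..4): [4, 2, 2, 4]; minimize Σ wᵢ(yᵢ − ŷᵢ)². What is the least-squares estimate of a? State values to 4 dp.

With design matrix X, XᵀWX = [[216, 44]; [44, 12]] and XᵀWy = [632, 120]ᵀ.
Eliminating b: 12·(row 1) − 44·(row 2) gives 656·a = 12·632 − 44·120 = 2304, so a = 144/41.
Then b = (120 − 44·(144/41))/12 = -118/41.

a = 3.5122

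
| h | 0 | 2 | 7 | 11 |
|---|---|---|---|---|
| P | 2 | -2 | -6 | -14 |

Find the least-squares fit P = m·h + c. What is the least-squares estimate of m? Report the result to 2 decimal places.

m = -1.35

Normal-equation sums: Σh·h = 174, Σh = 20, Σ1 = 4.
And Σh·P = -200, ΣP = -20.
So XᵀX·[m, c]ᵀ = XᵀP: [[174, 20]; [20, 4]]·[m, c]ᵀ = [-200, -20]ᵀ.
Eliminating c: 4·(row 1) − 20·(row 2) gives 296·m = 4·(-200) − 20·(-20) = -400, so m = -50/37.
Then c = ((-20) − 20·(-50/37))/4 = 65/37.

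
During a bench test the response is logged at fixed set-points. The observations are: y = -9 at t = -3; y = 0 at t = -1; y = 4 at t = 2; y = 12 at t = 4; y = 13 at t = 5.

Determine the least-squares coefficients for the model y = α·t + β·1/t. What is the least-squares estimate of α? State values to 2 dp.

Compute the Gram sums: Σt·t = 55, Σt·1/t = 5, Σ1/t·1/t = 5269/3600.
For Mᵀy: Σt·y = 148, Σ1/t·y = 53/5.
So MᵀM·[α, β]ᵀ = Mᵀy: [[55, 5]; [5, 5269/3600]]·[α, β]ᵀ = [148, 53/5]ᵀ.
Eliminating β: (5269/3600)·(row 1) − 5·(row 2) gives (39959/720)·α = (5269/3600)·148 − 5·(53/5) = 147253/900, so α = 589012/199795.
Then β = ((53/5) − 5·(589012/199795))/(5269/3600) = -113040/39959.

α = 2.95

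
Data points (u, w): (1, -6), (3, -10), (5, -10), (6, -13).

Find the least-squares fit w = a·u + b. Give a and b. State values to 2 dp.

Entries of MᵀM: Σu·u = 71, Σu = 15, Σ1 = 4.
And Σu·w = -164, Σw = -39.
Normal equations: [[71, 15]; [15, 4]]·[a, b]ᵀ = [-164, -39]ᵀ.
det = 71·4 − 15² = 59.
a = ((-164)·4 − 15·(-39))/59 = -71/59; b = (71·(-39) − 15·(-164))/59 = -309/59.

a = -1.20, b = -5.24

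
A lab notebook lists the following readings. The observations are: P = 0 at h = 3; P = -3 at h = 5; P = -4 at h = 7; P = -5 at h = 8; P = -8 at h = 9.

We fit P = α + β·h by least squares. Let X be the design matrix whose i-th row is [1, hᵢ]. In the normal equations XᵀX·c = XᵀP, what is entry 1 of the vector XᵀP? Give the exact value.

-20

Entry 1 ↔ basis 1, so (XᵀP)_{1} = Σᵢ Pᵢ = (1)·(0) + (1)·(-3) + (1)·(-4) + (1)·(-5) + (1)·(-8) = -20.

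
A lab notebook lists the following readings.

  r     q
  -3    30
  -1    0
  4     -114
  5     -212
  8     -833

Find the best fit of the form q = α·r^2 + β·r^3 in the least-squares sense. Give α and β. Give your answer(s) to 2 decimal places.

Sums needed: Σr^2·r^2 = 5059, Σr^2·r^3 = 36673, Σr^3·r^3 = 282595.
And Σr^2·q = -60166, Σr^3·q = -461102.
Eliminating β: 282595·(row 1) − 36673·(row 2) gives 84739176·α = 282595·(-60166) − 36673·(-461102) = -92617124, so α = -23154281/21184794.
Then β = ((-461102) − 36673·(-23154281/21184794))/282595 = -31561825/21184794.

α = -1.09, β = -1.49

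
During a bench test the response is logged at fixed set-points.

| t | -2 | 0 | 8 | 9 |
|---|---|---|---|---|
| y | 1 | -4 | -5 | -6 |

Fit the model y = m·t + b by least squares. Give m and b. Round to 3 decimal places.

Normal-equation sums: Σt·t = 149, Σt = 15, Σ1 = 4.
And Σt·y = -96, Σy = -14.
Eliminating b: 4·(row 1) − 15·(row 2) gives 371·m = 4·(-96) − 15·(-14) = -174, so m = -174/371.
Then b = ((-14) − 15·(-174/371))/4 = -646/371.

m = -0.469, b = -1.741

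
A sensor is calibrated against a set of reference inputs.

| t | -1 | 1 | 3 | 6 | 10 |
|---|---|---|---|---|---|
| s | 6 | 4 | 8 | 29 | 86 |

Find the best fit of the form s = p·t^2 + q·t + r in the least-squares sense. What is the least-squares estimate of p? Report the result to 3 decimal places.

Forming MᵀM = [[11379, 1243, 147]; [1243, 147, 19]; [147, 19, 5]] and Mᵀs = [9726, 1056, 133]ᵀ gives MᵀM·[p, q, r]ᵀ = Mᵀs.
Inverting the 3×3 Gram matrix, [p, q, r]ᵀ = [72739/74344, -118299/74344, 36070/9293]ᵀ.

p = 0.978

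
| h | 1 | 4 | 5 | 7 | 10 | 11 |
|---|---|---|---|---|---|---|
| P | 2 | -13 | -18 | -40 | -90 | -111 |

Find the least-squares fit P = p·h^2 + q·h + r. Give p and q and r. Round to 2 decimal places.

Setting ∂/∂p … = 0 gives: 27924·p + 2864·q + 312·r = -25047;  2864·p + 312·q + 38·r = -2541;  312·p + 38·q + 6·r = -270.
Inverting the 3×3 Gram matrix, [p, q, r]ᵀ = [-7873/7676, 4293/3838, 4799/3838]ᵀ.

p = -1.03, q = 1.12, r = 1.25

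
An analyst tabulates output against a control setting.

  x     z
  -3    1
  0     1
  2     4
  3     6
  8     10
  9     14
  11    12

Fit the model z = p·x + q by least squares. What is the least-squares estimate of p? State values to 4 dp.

p = 0.9740

From the data, Σx·x = 288, Σx = 30, Σ1 = 7.
And Σx·z = 361, Σz = 48.
AᵀA·[p, q]ᵀ = Aᵀz becomes [[288, 30]; [30, 7]]·[p, q]ᵀ = [361, 48]ᵀ.
Eliminating q: 7·(row 1) − 30·(row 2) gives 1116·p = 7·361 − 30·48 = 1087, so p = 1087/1116.
Then q = (48 − 30·(1087/1116))/7 = 499/186.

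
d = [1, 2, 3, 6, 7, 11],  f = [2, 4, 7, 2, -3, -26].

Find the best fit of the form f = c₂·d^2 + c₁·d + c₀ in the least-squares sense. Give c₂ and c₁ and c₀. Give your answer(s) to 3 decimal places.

Sums needed: Σd^2·d^2 = 18436, Σd^2·d = 1926, Σd^2 = 220, Σd·d = 220, Σd = 30, Σ1 = 6.
Right-hand side: Σd^2·f = -3140, Σd·f = -264, Σf = -14.
Normal equations: [[18436, 1926, 220]; [1926, 220, 30]; [220, 30, 6]]·[c₂, c₁, c₀]ᵀ = [-3140, -264, -14]ᵀ.
Row-reducing yields c₂ = -2531/4669, c₁ = 2418/667, c₀ = -2721/4669.

c₂ = -0.542, c₁ = 3.625, c₀ = -0.583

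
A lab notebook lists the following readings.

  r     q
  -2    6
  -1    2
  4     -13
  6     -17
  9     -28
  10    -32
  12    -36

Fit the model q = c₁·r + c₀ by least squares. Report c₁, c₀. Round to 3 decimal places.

Sums needed: Σr·r = 382, Σr = 38, Σ1 = 7.
Moment sums: Σr·q = -1172, Σq = -118.
Normal equations: [[382, 38]; [38, 7]]·[c₁, c₀]ᵀ = [-1172, -118]ᵀ.
Determinant 382·7 − 38² = 1230.
c₁ = ((-1172)·7 − 38·(-118))/1230 = -124/41; c₀ = (382·(-118) − 38·(-1172))/1230 = -18/41.

c₁ = -3.024, c₀ = -0.439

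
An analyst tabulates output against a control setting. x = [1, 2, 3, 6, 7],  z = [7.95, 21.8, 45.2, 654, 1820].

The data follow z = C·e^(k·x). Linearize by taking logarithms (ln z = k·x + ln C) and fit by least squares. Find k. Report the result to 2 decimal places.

Linearized form: ln z = k·x + ln C. From the 5 transformed points,
Over the data: Σx = 19.0000, Σ(x)² = 99.0000, Σln z = 22.9559, Σx·ln z = 111.1151.
Normal system: [[99.0000, 19.0000]; [19.0000, 5]]·[k, ln C]ᵀ = [111.1151, 22.9559]ᵀ.
Solving (det = 134.0000): k = 0.89115, ln C = 1.20482.

k = 0.89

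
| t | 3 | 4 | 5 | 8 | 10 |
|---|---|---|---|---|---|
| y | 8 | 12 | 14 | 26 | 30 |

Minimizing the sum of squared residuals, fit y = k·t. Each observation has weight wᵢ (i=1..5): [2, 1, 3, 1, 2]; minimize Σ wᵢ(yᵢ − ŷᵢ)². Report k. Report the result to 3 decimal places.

k = 2.987

The normal equations are: 373·k = 1114.
k = 1114/373 = 2.9866.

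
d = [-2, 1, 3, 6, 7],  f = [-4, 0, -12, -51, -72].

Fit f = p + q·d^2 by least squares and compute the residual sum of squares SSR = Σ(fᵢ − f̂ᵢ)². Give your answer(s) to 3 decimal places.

SSR = 1.553

Sums needed: Σ1 = 5, Σd^2 = 99, Σd^2·d^2 = 3795.
And Σf = -139, Σd^2·f = -5488.
AᵀA·[p, q]ᵀ = Aᵀf becomes [[5, 99]; [99, 3795]]·[p, q]ᵀ = [-139, -5488]ᵀ.
det = 5·3795 − 99² = 9174.
p = ((-139)·3795 − 99·(-5488))/9174 = 479/278; q = (5·(-5488) − 99·(-139))/9174 = -13679/9174.
Residuals: 2213/9174, -1064/4587, -464/1529, 2921/3058, -3032/4587; SSR = 14251/9174.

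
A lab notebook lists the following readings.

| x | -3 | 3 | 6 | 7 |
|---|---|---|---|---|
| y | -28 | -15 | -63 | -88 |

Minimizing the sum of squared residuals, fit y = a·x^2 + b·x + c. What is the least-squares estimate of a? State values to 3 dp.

MᵀM·[a, b, c]ᵀ = Mᵀy reads: 3859·a + 559·b + 103·c = -6967;  559·a + 103·b + 13·c = -955;  103·a + 13·b + 4·c = -194.
Solving the 3×3 system (Gaussian elimination) gives a = -31333/15348, b = 33679/15348, c = -7835/2558.

a = -2.042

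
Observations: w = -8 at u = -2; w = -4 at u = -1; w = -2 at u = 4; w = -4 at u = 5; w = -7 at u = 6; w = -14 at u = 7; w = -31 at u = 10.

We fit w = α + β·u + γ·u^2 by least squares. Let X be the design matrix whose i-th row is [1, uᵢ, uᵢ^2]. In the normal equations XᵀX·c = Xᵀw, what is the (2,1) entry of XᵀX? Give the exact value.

Row 2 ↔ basis u, column 1 ↔ basis 1, so (XᵀX)_{2,1} = Σᵢ u = (-2)·(1) + (-1)·(1) + (4)·(1) + (5)·(1) + (6)·(1) + (7)·(1) + (10)·(1) = 29.

29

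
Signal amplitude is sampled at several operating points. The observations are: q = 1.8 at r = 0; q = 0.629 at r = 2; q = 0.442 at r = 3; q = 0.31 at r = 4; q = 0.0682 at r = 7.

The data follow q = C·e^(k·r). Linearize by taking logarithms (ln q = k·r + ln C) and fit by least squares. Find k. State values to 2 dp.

Taking logs, ln q = k·r + ln C, so regress ln q on r.
Σr = 16.0000, Σ(r)² = 78.0000, Σln q = -4.5488, Σr·ln q = -26.8585.
Equations: 78.0000·k + 16.0000·ln C = -26.8585;  16.0000·k + 5·ln C = -4.5488.
Δ = 78.0000·5 − (16.0000)² = 134.0000; k = (-26.8585·5 − 16.0000·-4.5488)/134.0000 = -0.45905, ln C = (78.0000·-4.5488 − 16.0000·-26.8585)/134.0000 = 0.55919.

k = -0.46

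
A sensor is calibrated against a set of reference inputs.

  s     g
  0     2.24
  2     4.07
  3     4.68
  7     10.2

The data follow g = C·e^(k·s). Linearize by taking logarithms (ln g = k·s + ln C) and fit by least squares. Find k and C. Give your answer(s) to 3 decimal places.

Taking logs, ln g = k·s + ln C, so regress ln g on s.
Σs = 12.0000, Σ(s)² = 62.0000, Σln g = 6.0758, Σs·ln g = 23.6939.
Equations: 62.0000·k + 12.0000·ln C = 23.6939;  12.0000·k + 4·ln C = 6.0758.
Slope k = (n·Σs·ln g − Σs·Σln g)/(n·Σ(s)² − (Σs)²) = (4·23.6939 − 12.0000·6.0758)/104.0000 = 0.21025; ln C = (Σln g − k·Σs)/n = 0.88820, so C = exp(0.88820) = 2.43076.

k = 0.210, C = 2.431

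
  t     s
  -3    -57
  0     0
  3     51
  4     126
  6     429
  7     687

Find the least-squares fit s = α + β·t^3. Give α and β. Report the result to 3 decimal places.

α = -2.264, β = 2.006

From the data, Σ1 = 6, Σt^3 = 623, Σt^3·t^3 = 169859.
Moment sums: Σs = 1236, Σt^3·s = 339285.
XᵀX·[α, β]ᵀ = Xᵀs becomes [[6, 623]; [623, 169859]]·[α, β]ᵀ = [1236, 339285]ᵀ.
Eliminating β: 169859·(row 1) − 623·(row 2) gives 631025·α = 169859·1236 − 623·339285 = -1428831, so α = -1428831/631025.
Then β = (339285 − 623·(-1428831/631025))/169859 = 1265682/631025.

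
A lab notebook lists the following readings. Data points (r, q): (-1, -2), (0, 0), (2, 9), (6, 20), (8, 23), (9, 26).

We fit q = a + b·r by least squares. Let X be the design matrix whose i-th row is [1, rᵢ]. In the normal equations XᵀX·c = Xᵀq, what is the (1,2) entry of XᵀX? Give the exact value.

24

Row 1 ↔ basis 1, column 2 ↔ basis r, so (XᵀX)_{1,2} = Σᵢ r = (1)·(-1) + (1)·(0) + (1)·(2) + (1)·(6) + (1)·(8) + (1)·(9) = 24.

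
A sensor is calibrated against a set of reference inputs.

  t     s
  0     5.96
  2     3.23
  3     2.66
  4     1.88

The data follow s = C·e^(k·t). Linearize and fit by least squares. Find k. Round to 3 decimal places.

With ln sᵢ as the transformed response and tᵢ as the regressor:
Σt = 9.0000, Σ(t)² = 29.0000, Σln s = 4.5672, Σt·ln s = 7.8050.
Equations: 29.0000·k + 9.0000·ln C = 7.8050;  9.0000·k + 4·ln C = 4.5672.
Solving (det = 35.0000): k = -0.28241, ln C = 1.77720.

k = -0.282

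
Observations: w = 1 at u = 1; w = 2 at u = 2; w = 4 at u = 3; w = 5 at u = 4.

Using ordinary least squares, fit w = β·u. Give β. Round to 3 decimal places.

β = 1.233

The normal system MᵀM·[β]ᵀ = Mᵀw is [[30]]·[β]ᵀ = [37]ᵀ.
Hence β = 37 / 30 ≈ 1.23333.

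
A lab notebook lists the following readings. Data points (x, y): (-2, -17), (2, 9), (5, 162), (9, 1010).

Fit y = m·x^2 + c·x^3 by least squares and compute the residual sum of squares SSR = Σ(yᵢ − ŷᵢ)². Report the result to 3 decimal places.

Normal-equation sums: Σx^2·x^2 = 7218, Σx^2·x^3 = 62174, Σx^3·x^3 = 547194.
Right-hand side: Σx^2·y = 85828, Σx^3·y = 756748.
MᵀM·[m, c]ᵀ = Mᵀy becomes [[7218, 62174]; [62174, 547194]]·[m, c]ᵀ = [85828, 756748]ᵀ.
det = 7218·547194 − 62174² = 84040016.
m = (85828·547194 − 62174·756748)/84040016 = -5342720/5252501; c = (7218·756748 − 62174·85828)/84040016 = 7871062/5252501.
Residuals: -4953141/5252501, 5674893/5252501, 590412/5252501, -217868/5252501; SSR = 10877498/5252501.

SSR = 2.071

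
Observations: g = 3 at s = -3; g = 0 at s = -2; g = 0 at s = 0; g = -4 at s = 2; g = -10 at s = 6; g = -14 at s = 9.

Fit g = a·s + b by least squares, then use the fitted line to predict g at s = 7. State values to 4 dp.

AᵀA·[a, b]ᵀ = Aᵀg reads: 134·a + 12·b = -203;  12·a + 6·b = -25.
Eliminating b: 6·(row 1) − 12·(row 2) gives 660·a = 6·(-203) − 12·(-25) = -918, so a = -153/110.
Then b = ((-25) − 12·(-153/110))/6 = -457/330.
At s = 7: ĝ = (-153/110)·(7) + (-457/330)·(1) = -367/33.

ĝ = -11.1212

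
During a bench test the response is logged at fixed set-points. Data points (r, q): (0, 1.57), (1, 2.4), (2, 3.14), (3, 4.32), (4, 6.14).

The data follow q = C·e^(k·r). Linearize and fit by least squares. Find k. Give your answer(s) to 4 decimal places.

k = 0.3315

Let Y = ln q. Fitting Y = k·r + ln C by least squares:
XᵀX = [[30.0000, 10.0000]; [10.0000, 5]], rhs = [14.8130, 5.7488]ᵀ  (here Σr = 10.0000, Σ(r)² = 30.0000, Σln q = 5.7488, Σr·ln q = 14.8130).
Slope k = (n·Σr·ln q − Σr·Σln q)/(n·Σ(r)² − (Σr)²) = (5·14.8130 − 10.0000·5.7488)/50.0000 = 0.33153; ln C = (Σln q − k·Σr)/n = 0.48671.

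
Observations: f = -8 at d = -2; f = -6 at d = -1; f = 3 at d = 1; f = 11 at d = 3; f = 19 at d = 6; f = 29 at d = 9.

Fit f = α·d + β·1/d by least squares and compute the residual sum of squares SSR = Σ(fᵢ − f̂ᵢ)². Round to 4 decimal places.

Sums needed: Σd·d = 132, Σd·1/d = 6, Σ1/d·1/d = 389/162.
And Σd·f = 433, Σ1/d·f = 415/18.
MᵀM·[α, β]ᵀ = Mᵀf becomes [[132, 6]; [6, 389/162]]·[α, β]ᵀ = [433, 415/18]ᵀ.
Δ = 132·(389/162) − 6² = 7586/27.
α = (433·(389/162) − 6·(415/18))/(7586/27) = 146027/45516; β = (132·(415/18) − 6·433)/(7586/27) = 6012/3793.
Residuals: -18001/22758, -54925/45516, -81623/45516, 12849/15172, -3897/7586, -765/15172; SSR = 285901/45516.

SSR = 6.2813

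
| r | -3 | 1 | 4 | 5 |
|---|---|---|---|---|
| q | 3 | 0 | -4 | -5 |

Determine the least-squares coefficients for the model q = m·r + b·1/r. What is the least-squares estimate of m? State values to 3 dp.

Entries of MᵀM: Σr·r = 51, Σr·1/r = 4, Σ1/r·1/r = 4369/3600.
And Σr·q = -50, Σ1/r·q = -3.
Normal equations: [[51, 4]; [4, 4369/3600]]·[m, b]ᵀ = [-50, -3]ᵀ.
Δ = 51·(4369/3600) − 4² = 55073/1200.
m = ((-50)·(4369/3600) − 4·(-3))/(55073/1200) = -175250/165219; b = (51·(-3) − 4·(-50))/(55073/1200) = 56400/55073.

m = -1.061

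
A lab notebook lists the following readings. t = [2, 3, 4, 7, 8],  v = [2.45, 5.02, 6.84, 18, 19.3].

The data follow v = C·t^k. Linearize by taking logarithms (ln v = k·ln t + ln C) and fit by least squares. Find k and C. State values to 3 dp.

Taking logs, ln v = k·ln t + ln C, so regress ln v on ln t.
XᵀX = [[11.7199, 7.2034]; [7.2034, 5]], rhs = [16.8390, 10.2828]ᵀ  (here Σln t = 7.2034, Σ(ln t)² = 11.7199, Σln v = 10.2828, Σln t·ln v = 16.8390).
Solving (det = 6.7102): k = 1.50871, ln C = -0.11702, so C = exp(-0.11702) = 0.88957.

k = 1.509, C = 0.890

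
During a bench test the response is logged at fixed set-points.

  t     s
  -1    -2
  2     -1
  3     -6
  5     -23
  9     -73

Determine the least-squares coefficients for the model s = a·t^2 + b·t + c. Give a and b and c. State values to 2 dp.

Setting ∂/∂a … = 0 gives: 7284·a + 888·b + 120·c = -6548;  888·a + 120·b + 18·c = -790;  120·a + 18·b + 5·c = -105.
Solving the 3×3 system (Gaussian elimination) gives a = -399/407, b = 775/1221, c = 9/37.

a = -0.98, b = 0.63, c = 0.24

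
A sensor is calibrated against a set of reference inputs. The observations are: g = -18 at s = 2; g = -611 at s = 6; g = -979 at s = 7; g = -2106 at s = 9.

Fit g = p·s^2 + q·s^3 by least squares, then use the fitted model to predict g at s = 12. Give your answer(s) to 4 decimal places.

From the data, Σs^2·s^2 = 10274, Σs^2·s^3 = 83664, Σs^3·s^3 = 695810.
Right-hand side: Σs^2·g = -240625, Σs^3·g = -2003191.
Normal equations: [[10274, 83664]; [83664, 695810]]·[p, q]ᵀ = [-240625, -2003191]ᵀ.
Determinant 10274·695810 − 83664² = 149087044.
p = ((-240625)·695810 − 83664·(-2003191))/149087044 = 82845287/74543522; q = (10274·(-2003191) − 83664·(-240625))/149087044 = -224567167/74543522.
At s = 12: ĝ = (82845287/74543522)·(144) + (-224567167/74543522)·(1728) = -188061171624/37271761.

ĝ = -5045.6744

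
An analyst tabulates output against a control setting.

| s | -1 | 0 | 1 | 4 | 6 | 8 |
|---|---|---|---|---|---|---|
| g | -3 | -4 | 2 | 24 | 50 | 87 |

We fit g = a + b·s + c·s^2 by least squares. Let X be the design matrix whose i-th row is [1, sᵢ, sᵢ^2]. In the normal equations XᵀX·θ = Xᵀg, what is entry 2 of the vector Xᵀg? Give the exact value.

Entry 2 ↔ basis s, so (Xᵀg)_{2} = Σᵢ (s)·gᵢ = (-1)·(-3) + (0)·(-4) + (1)·(2) + (4)·(24) + (6)·(50) + (8)·(87) = 1097.

1097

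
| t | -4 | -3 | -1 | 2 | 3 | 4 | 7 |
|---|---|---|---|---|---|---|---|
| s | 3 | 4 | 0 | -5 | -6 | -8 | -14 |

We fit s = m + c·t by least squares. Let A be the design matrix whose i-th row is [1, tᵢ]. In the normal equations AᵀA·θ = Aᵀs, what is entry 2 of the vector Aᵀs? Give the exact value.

-182

Entry 2 ↔ basis t, so (Aᵀs)_{2} = Σᵢ (t)·sᵢ = (-4)·(3) + (-3)·(4) + (-1)·(0) + (2)·(-5) + (3)·(-6) + (4)·(-8) + (7)·(-14) = -182.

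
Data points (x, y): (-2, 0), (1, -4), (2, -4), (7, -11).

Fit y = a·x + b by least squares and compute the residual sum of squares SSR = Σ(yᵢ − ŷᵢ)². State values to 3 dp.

SSR = 0.821

Forming AᵀA = [[58, 8]; [8, 4]] and Aᵀy = [-89, -19]ᵀ gives AᵀA·[a, b]ᵀ = Aᵀy.
Eliminating b: 4·(row 1) − 8·(row 2) gives 168·a = 4·(-89) − 8·(-19) = -204, so a = -17/14.
Then b = ((-19) − 8·(-17/14))/4 = -65/28.
Residuals: -3/28, -13/28, 3/4, -5/28; SSR = 23/28.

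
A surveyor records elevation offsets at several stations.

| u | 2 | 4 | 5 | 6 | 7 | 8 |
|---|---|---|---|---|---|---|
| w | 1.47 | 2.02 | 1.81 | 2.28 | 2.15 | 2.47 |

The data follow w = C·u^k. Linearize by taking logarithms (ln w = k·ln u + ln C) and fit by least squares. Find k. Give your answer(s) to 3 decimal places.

Let Y = ln w. Fitting Y = k·ln u + ln C by least squares:
Σln u = 9.5060, Σ(ln u)² = 16.3136, Σln w = 4.1755, Σln u·ln w = 7.0432.
Equations: 16.3136·k + 9.5060·ln C = 7.0432;  9.5060·k + 6·ln C = 4.1755.
Solving (det = 7.5177): k = 0.34138, ln C = 0.15506.

k = 0.341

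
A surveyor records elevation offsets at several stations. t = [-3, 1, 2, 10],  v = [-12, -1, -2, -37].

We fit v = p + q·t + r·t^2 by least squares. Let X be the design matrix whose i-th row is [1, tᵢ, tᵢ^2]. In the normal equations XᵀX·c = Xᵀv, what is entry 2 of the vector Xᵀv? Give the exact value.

-339

Entry 2 ↔ basis t, so (Xᵀv)_{2} = Σᵢ (t)·vᵢ = (-3)·(-12) + (1)·(-1) + (2)·(-2) + (10)·(-37) = -339.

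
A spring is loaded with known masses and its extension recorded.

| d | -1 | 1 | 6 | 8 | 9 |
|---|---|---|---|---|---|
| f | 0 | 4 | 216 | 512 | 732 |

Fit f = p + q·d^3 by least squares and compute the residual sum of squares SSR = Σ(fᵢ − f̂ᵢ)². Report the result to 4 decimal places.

Forming XᵀX = [[5, 1457]; [1457, 840243]] and Xᵀf = [1464, 842432]ᵀ gives XᵀX·[p, q]ᵀ = Xᵀf.
Δ = 5·840243 − 1457² = 2078366.
p = (1464·840243 − 1457·842432)/2078366 = 1346164/1039183; q = (5·842432 − 1457·1464)/2078366 = 1039556/1039183.
Residuals: -306608/1039183, 1771012/1039183, -1426732/1039183, -1537140/1039183, 1499468/1039183; SSR = 9504832/1039183.

SSR = 9.1464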